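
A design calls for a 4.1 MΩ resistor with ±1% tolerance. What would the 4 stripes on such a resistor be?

4100000 Ω = 41 × 10^5.
4 → yellow
1 → brown
Multiplier 10^5 → green.
±1% tolerance → brown.

yellow, brown, green, brown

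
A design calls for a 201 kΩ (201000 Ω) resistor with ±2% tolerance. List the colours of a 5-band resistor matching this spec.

201000 Ω = 201 × 10^3.
2 → red
0 → black
1 → brown
Multiplier 10^3 → orange.
±2% tolerance → red.

red, black, brown, orange, red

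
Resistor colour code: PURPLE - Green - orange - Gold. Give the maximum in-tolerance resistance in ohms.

Violet → 7 (first significant figure)
Green → 5 (second significant figure)
Orange → ×10^3 multiplier
Gold → ±5% tolerance
75 × 1000 = 75000 Ω
Maximum = 75000 × (1 + 5/100) = 78750 Ω.

78750 Ω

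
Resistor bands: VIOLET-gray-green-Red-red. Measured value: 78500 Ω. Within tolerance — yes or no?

Violet → 7 (first significant figure)
Grey → 8 (second significant figure)
Green → 5 (third significant figure)
Red → ×10^2 multiplier
Red → ±2% tolerance
785 × 100 = 78500 Ω
Allowed range: 76930 Ω to 80070 Ω.
78500 Ω lies inside that range.

yes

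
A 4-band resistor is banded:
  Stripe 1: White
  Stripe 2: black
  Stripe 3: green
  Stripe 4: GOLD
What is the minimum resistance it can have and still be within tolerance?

8550000 Ω

White → 9 (first significant figure)
Black → 0 (second significant figure)
Green → ×10^5 multiplier
Gold → ±5% tolerance
90 × 100000 = 9000000 Ω
Minimum = 9000000 × (1 − 5/100) = 8550000 Ω.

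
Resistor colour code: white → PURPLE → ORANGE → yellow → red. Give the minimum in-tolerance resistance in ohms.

White → 9 (first significant figure)
Violet → 7 (second significant figure)
Orange → 3 (third significant figure)
Yellow → ×10^4 multiplier
Red → ±2% tolerance
973 × 10000 = 9730000 Ω
Minimum = 9730000 × (1 − 2/100) = 9535400 Ω.

9535400 Ω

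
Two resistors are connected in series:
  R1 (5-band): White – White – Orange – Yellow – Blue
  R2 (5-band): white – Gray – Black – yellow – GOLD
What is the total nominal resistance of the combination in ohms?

R1: white, white, orange → 993; yellow ×10^4 → 9930000 Ω.
R2: white, grey, black → 980; yellow ×10^4 → 9800000 Ω.
Series: 9930000 + 9800000 = 19730000 Ω.

19730000 Ω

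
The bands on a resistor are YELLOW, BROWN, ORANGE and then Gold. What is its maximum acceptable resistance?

Yellow → 4 (first significant figure)
Brown → 1 (second significant figure)
Orange → ×10^3 multiplier
Gold → ±5% tolerance
41 × 1000 = 41000 Ω
Maximum = 41000 × (1 + 5/100) = 43050 Ω.

43050 Ω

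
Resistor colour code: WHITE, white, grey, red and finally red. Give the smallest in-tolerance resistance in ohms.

White → 9 (first significant figure)
White → 9 (second significant figure)
Grey → 8 (third significant figure)
Red → ×10^2 multiplier
Red → ±2% tolerance
998 × 100 = 99800 Ω
Smallest = 99800 × (1 − 2/100) = 97804 Ω.

97804 Ω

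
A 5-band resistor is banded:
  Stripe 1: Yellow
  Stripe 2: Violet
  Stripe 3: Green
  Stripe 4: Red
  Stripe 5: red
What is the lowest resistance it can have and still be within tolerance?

46550 Ω

Yellow → 4 (first significant figure)
Violet → 7 (second significant figure)
Green → 5 (third significant figure)
Red → ×10^2 multiplier
Red → ±2% tolerance
475 × 100 = 47500 Ω
Lowest = 47500 × (1 − 2/100) = 46550 Ω.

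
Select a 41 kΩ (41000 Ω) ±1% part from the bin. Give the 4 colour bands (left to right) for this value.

yellow, brown, orange, brown

41000 Ω = 41 × 10^3.
4 → yellow
1 → brown
Multiplier 10^3 → orange.
±1% tolerance → brown.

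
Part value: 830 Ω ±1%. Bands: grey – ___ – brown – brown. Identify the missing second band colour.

orange

830 Ω = 83 × 10^1.
The second band gives digit 3 of the significand, and 3 is orange.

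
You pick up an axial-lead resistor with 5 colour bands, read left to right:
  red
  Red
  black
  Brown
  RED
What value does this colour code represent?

Red → 2 (first significant figure)
Red → 2 (second significant figure)
Black → 0 (third significant figure)
Brown → ×10 multiplier
220 × 10 = 2200 Ω

2200 Ω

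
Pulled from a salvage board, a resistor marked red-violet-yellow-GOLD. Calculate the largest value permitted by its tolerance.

Red → 2 (first significant figure)
Violet → 7 (second significant figure)
Yellow → ×10^4 multiplier
Gold → ±5% tolerance
27 × 10000 = 270000 Ω
Largest = 270000 × (1 + 5/100) = 283500 Ω.

283500 Ω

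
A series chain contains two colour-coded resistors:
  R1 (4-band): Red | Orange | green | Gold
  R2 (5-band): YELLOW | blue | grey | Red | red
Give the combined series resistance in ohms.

2346800 Ω

R1: red, orange → 23; green ×10^5 → 2300000 Ω.
R2: yellow, blue, grey → 468; red ×10^2 → 46800 Ω.
Series: 2300000 + 46800 = 2346800 Ω.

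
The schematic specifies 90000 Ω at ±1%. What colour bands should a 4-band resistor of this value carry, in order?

white, black, orange, brown

90000 Ω = 90 × 10^3.
9 → white
0 → black
Multiplier 10^3 → orange.
±1% tolerance → brown.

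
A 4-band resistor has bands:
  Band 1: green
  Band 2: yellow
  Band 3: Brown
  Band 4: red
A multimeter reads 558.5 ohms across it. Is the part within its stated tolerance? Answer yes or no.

Green → 5 (first significant figure)
Yellow → 4 (second significant figure)
Brown → ×10 multiplier
Red → ±2% tolerance
54 × 10 = 540 Ω
Allowed range: 529.2 Ω to 550.8 Ω.
558.5 ohms lies outside that range.

no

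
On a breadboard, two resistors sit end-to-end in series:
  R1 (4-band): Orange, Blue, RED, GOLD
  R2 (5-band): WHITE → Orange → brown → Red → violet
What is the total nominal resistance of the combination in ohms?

96700 Ω

R1: orange, blue → 36; red ×10^2 → 3600 Ω.
R2: white, orange, brown → 931; red ×10^2 → 93100 Ω.
Series: 3600 + 93100 = 96700 Ω.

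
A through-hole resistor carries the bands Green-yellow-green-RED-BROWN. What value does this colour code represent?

54500 Ω

Green → 5 (first significant figure)
Yellow → 4 (second significant figure)
Green → 5 (third significant figure)
Red → ×10^2 multiplier
545 × 100 = 54500 Ω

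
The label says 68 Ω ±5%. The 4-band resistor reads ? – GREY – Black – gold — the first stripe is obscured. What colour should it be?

blue

68 Ω = 68 × 10^0.
The first band gives digit 6 of the significand, and 6 is blue.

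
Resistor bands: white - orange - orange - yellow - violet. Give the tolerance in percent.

The last band, violet, is the tolerance band.
Violet corresponds to ±0.1%.

±0.1%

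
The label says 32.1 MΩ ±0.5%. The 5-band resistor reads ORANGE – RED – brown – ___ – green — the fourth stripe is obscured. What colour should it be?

32100000 Ω = 321 × 10^5.
The fourth band is the multiplier, 10^5, which is green.

green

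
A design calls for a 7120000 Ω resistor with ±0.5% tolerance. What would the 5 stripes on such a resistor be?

7120000 Ω = 712 × 10^4.
7 → violet
1 → brown
2 → red
Multiplier 10^4 → yellow.
±0.5% tolerance → green.

violet, brown, red, yellow, green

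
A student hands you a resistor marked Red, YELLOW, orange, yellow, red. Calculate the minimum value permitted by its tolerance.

Red → 2 (first significant figure)
Yellow → 4 (second significant figure)
Orange → 3 (third significant figure)
Yellow → ×10^4 multiplier
Red → ±2% tolerance
243 × 10000 = 2430000 Ω
Minimum = 2430000 × (1 − 2/100) = 2381400 Ω.

2381400 Ω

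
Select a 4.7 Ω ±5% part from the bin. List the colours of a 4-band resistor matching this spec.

yellow, violet, gold, gold

4.7 Ω = 47 × 10^-1.
4 → yellow
7 → violet
Multiplier 10^-1 → gold.
±5% tolerance → gold.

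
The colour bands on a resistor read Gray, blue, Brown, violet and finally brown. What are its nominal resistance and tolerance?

Grey → 8 (first significant figure)
Blue → 6 (second significant figure)
Brown → 1 (third significant figure)
Violet → ×10^7 multiplier
Brown → ±1% tolerance
861 × 10000000 = 8610000000 Ω

8610000000 Ω ±1%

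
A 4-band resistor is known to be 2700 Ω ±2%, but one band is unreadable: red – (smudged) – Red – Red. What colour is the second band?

violet

2700 Ω = 27 × 10^2.
The second band gives digit 7 of the significand, and 7 is violet.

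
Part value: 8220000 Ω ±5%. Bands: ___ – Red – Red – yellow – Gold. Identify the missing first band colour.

grey

8220000 Ω = 822 × 10^4.
The first band gives digit 8 of the significand, and 8 is grey.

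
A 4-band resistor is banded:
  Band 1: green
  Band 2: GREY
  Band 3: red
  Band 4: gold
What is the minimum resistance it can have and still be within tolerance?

Green → 5 (first significant figure)
Grey → 8 (second significant figure)
Red → ×10^2 multiplier
Gold → ±5% tolerance
58 × 100 = 5800 Ω
Minimum = 5800 × (1 − 5/100) = 5510 Ω.

5510 Ω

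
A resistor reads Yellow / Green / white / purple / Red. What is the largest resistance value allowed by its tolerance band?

4681800000 Ω

Yellow → 4 (first significant figure)
Green → 5 (second significant figure)
White → 9 (third significant figure)
Violet → ×10^7 multiplier
Red → ±2% tolerance
459 × 10000000 = 4590000000 Ω
Largest = 4590000000 × (1 + 2/100) = 4681800000 Ω.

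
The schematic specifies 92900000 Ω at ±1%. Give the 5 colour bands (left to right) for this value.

92900000 Ω = 929 × 10^5.
9 → white
2 → red
9 → white
Multiplier 10^5 → green.
±1% tolerance → brown.

white, red, white, green, brown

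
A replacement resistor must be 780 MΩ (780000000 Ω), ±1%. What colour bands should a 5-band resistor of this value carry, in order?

780000000 Ω = 780 × 10^6.
7 → violet
8 → grey
0 → black
Multiplier 10^6 → blue.
±1% tolerance → brown.

violet, grey, black, blue, brown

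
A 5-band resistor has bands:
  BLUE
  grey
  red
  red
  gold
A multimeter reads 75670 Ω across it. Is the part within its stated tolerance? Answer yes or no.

Blue → 6 (first significant figure)
Grey → 8 (second significant figure)
Red → 2 (third significant figure)
Red → ×10^2 multiplier
Gold → ±5% tolerance
682 × 100 = 68200 Ω
Allowed range: 64790 Ω to 71610 Ω.
75670 Ω lies outside that range.

no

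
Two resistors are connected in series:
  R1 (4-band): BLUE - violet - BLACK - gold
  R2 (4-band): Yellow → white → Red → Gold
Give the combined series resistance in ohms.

4967 Ω

R1: blue, violet → 67; black ×1 → 67 Ω.
R2: yellow, white → 49; red ×10^2 → 4900 Ω.
Series: 67 + 4900 = 4967 Ω.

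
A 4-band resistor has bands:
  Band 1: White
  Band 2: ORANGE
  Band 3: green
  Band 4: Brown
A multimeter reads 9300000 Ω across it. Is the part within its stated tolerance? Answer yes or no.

yes

White → 9 (first significant figure)
Orange → 3 (second significant figure)
Green → ×10^5 multiplier
Brown → ±1% tolerance
93 × 100000 = 9300000 Ω
Allowed range: 9207000 Ω to 9393000 Ω.
9300000 Ω lies inside that range.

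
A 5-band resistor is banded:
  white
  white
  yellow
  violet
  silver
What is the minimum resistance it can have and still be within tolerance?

8946000000 Ω

White → 9 (first significant figure)
White → 9 (second significant figure)
Yellow → 4 (third significant figure)
Violet → ×10^7 multiplier
Silver → ±10% tolerance
994 × 10000000 = 9940000000 Ω
Minimum = 9940000000 × (1 − 10/100) = 8946000000 Ω.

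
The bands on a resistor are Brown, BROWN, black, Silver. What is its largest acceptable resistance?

12.1 Ω

Brown → 1 (first significant figure)
Brown → 1 (second significant figure)
Black → ×1 multiplier
Silver → ±10% tolerance
11 × 1 = 11 Ω
Largest = 11 × (1 + 10/100) = 12.1 Ω.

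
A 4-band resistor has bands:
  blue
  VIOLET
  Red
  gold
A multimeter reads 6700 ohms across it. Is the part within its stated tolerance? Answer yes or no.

yes

Blue → 6 (first significant figure)
Violet → 7 (second significant figure)
Red → ×10^2 multiplier
Gold → ±5% tolerance
67 × 100 = 6700 Ω
Allowed range: 6365 Ω to 7035 Ω.
6700 ohms lies inside that range.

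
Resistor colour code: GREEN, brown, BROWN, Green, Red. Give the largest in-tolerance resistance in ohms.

52122000 Ω

Green → 5 (first significant figure)
Brown → 1 (second significant figure)
Brown → 1 (third significant figure)
Green → ×10^5 multiplier
Red → ±2% tolerance
511 × 100000 = 51100000 Ω
Largest = 51100000 × (1 + 2/100) = 52122000 Ω.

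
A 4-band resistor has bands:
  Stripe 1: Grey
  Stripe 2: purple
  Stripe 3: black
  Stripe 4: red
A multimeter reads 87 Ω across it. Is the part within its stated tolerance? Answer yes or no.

yes

Grey → 8 (first significant figure)
Violet → 7 (second significant figure)
Black → ×1 multiplier
Red → ±2% tolerance
87 × 1 = 87 Ω
Allowed range: 85.26 Ω to 88.74 Ω.
87 Ω lies inside that range.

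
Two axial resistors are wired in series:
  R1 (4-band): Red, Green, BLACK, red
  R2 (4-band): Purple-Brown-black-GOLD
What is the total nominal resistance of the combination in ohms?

R1: red, green → 25; black ×1 → 25 Ω.
R2: violet, brown → 71; black ×1 → 71 Ω.
Series: 25 + 71 = 96 Ω.

96 Ω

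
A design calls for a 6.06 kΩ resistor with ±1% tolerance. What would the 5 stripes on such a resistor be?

blue, black, blue, brown, brown

6060 Ω = 606 × 10^1.
6 → blue
0 → black
6 → blue
Multiplier 10^1 → brown.
±1% tolerance → brown.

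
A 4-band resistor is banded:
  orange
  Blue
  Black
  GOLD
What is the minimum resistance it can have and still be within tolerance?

34.2 Ω

Orange → 3 (first significant figure)
Blue → 6 (second significant figure)
Black → ×1 multiplier
Gold → ±5% tolerance
36 × 1 = 36 Ω
Minimum = 36 × (1 − 5/100) = 34.2 Ω.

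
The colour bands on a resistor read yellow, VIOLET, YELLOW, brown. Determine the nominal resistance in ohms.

Yellow → 4 (first significant figure)
Violet → 7 (second significant figure)
Yellow → ×10^4 multiplier
47 × 10000 = 470000 Ω

470000 Ω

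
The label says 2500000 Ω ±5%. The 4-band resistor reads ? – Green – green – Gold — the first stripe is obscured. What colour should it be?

2500000 Ω = 25 × 10^5.
The first band gives digit 2 of the significand, and 2 is red.

red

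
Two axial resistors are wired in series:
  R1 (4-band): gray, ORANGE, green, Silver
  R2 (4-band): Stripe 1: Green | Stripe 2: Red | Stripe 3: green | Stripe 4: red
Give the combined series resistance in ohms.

13500000 Ω

R1: grey, orange → 83; green ×10^5 → 8300000 Ω.
R2: green, red → 52; green ×10^5 → 5200000 Ω.
Series: 8300000 + 5200000 = 13500000 Ω.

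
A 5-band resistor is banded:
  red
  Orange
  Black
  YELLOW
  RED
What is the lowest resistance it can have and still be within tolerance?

Red → 2 (first significant figure)
Orange → 3 (second significant figure)
Black → 0 (third significant figure)
Yellow → ×10^4 multiplier
Red → ±2% tolerance
230 × 10000 = 2300000 Ω
Lowest = 2300000 × (1 − 2/100) = 2254000 Ω.

2254000 Ω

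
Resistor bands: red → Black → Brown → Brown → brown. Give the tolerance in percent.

±1%

The last band, brown, is the tolerance band.
Brown corresponds to ±1%.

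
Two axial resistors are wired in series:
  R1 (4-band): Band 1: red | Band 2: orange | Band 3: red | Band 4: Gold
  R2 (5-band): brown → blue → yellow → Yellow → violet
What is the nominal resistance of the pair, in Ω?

R1: red, orange → 23; red ×10^2 → 2300 Ω.
R2: brown, blue, yellow → 164; yellow ×10^4 → 1640000 Ω.
Series: 2300 + 1640000 = 1642300 Ω.

1642300 Ω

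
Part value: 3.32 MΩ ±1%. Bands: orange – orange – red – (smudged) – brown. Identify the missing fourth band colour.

3320000 Ω = 332 × 10^4.
The fourth band is the multiplier, 10^4, which is yellow.

yellow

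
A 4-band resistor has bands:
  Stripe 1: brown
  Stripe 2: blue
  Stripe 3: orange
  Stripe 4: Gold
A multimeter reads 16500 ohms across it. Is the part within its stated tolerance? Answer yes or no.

Brown → 1 (first significant figure)
Blue → 6 (second significant figure)
Orange → ×10^3 multiplier
Gold → ±5% tolerance
16 × 1000 = 16000 Ω
Allowed range: 15200 Ω to 16800 Ω.
16500 ohms lies inside that range.

yes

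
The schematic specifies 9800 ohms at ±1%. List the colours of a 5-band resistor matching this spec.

9800 Ω = 980 × 10^1.
9 → white
8 → grey
0 → black
Multiplier 10^1 → brown.
±1% tolerance → brown.

white, grey, black, brown, brown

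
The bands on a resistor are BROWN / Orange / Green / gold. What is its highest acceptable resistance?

1365000 Ω

Brown → 1 (first significant figure)
Orange → 3 (second significant figure)
Green → ×10^5 multiplier
Gold → ±5% tolerance
13 × 100000 = 1300000 Ω
Highest = 1300000 × (1 + 5/100) = 1365000 Ω.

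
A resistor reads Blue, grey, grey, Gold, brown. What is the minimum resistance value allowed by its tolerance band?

Blue → 6 (first significant figure)
Grey → 8 (second significant figure)
Grey → 8 (third significant figure)
Gold → ×0.1 multiplier
Brown → ±1% tolerance
688 × 0.1 = 68.8 Ω
Minimum = 68.8 × (1 − 1/100) = 68.112 Ω.

68.112 Ω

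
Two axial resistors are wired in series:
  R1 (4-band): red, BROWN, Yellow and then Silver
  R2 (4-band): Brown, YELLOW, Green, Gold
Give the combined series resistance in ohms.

1610000 Ω

R1: red, brown → 21; yellow ×10^4 → 210000 Ω.
R2: brown, yellow → 14; green ×10^5 → 1400000 Ω.
Series: 210000 + 1400000 = 1610000 Ω.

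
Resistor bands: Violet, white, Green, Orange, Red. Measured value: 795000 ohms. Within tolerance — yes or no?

Violet → 7 (first significant figure)
White → 9 (second significant figure)
Green → 5 (third significant figure)
Orange → ×10^3 multiplier
Red → ±2% tolerance
795 × 1000 = 795000 Ω
Allowed range: 779100 Ω to 810900 Ω.
795000 ohms lies inside that range.

yes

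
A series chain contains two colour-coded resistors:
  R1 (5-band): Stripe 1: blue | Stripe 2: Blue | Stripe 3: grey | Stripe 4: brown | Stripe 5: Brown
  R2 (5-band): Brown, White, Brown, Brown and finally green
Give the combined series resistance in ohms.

8590 Ω

R1: blue, blue, grey → 668; brown ×10 → 6680 Ω.
R2: brown, white, brown → 191; brown ×10 → 1910 Ω.
Series: 6680 + 1910 = 8590 Ω.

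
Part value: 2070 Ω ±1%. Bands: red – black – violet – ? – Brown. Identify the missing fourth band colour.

brown

2070 Ω = 207 × 10^1.
The fourth band is the multiplier, 10^1, which is brown.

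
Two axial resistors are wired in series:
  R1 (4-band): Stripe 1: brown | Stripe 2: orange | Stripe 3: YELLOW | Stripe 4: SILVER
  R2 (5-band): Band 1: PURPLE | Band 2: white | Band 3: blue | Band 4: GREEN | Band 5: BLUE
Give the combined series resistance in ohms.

79730000 Ω

R1: brown, orange → 13; yellow ×10^4 → 130000 Ω.
R2: violet, white, blue → 796; green ×10^5 → 79600000 Ω.
Series: 130000 + 79600000 = 79730000 Ω.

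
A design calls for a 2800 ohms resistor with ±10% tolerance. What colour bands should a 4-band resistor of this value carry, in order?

red, grey, red, silver

2800 Ω = 28 × 10^2.
2 → red
8 → grey
Multiplier 10^2 → red.
±10% tolerance → silver.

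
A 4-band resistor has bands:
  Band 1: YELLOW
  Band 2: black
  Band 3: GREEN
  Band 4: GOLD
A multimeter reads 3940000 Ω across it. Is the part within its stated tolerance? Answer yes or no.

Yellow → 4 (first significant figure)
Black → 0 (second significant figure)
Green → ×10^5 multiplier
Gold → ±5% tolerance
40 × 100000 = 4000000 Ω
Allowed range: 3800000 Ω to 4200000 Ω.
3940000 Ω lies inside that range.

yes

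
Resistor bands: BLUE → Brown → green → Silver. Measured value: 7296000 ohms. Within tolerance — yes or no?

Blue → 6 (first significant figure)
Brown → 1 (second significant figure)
Green → ×10^5 multiplier
Silver → ±10% tolerance
61 × 100000 = 6100000 Ω
Allowed range: 5490000 Ω to 6710000 Ω.
7296000 ohms lies outside that range.

no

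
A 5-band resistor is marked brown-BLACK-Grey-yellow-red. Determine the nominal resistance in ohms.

Brown → 1 (first significant figure)
Black → 0 (second significant figure)
Grey → 8 (third significant figure)
Yellow → ×10^4 multiplier
108 × 10000 = 1080000 Ω

1080000 Ω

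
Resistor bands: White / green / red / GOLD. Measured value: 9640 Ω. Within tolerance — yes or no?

yes

White → 9 (first significant figure)
Green → 5 (second significant figure)
Red → ×10^2 multiplier
Gold → ±5% tolerance
95 × 100 = 9500 Ω
Allowed range: 9025 Ω to 9975 Ω.
9640 Ω lies inside that range.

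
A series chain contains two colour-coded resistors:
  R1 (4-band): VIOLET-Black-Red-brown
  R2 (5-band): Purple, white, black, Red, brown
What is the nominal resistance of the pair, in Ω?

86000 Ω

R1: violet, black → 70; red ×10^2 → 7000 Ω.
R2: violet, white, black → 790; red ×10^2 → 79000 Ω.
Series: 7000 + 79000 = 86000 Ω.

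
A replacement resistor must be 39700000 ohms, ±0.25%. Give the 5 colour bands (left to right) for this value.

orange, white, violet, green, blue

39700000 Ω = 397 × 10^5.
3 → orange
9 → white
7 → violet
Multiplier 10^5 → green.
±0.25% tolerance → blue.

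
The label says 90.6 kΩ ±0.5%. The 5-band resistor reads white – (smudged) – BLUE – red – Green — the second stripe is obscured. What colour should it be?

90600 Ω = 906 × 10^2.
The second band gives digit 0 of the significand, and 0 is black.

black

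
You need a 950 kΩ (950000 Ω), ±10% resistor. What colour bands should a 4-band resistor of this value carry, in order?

950000 Ω = 95 × 10^4.
9 → white
5 → green
Multiplier 10^4 → yellow.
±10% tolerance → silver.

white, green, yellow, silver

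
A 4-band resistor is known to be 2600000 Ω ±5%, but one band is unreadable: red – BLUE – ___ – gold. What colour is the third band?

2600000 Ω = 26 × 10^5.
The third band is the multiplier, 10^5, which is green.

green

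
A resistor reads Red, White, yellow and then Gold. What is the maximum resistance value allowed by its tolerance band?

Red → 2 (first significant figure)
White → 9 (second significant figure)
Yellow → ×10^4 multiplier
Gold → ±5% tolerance
29 × 10000 = 290000 Ω
Maximum = 290000 × (1 + 5/100) = 304500 Ω.

304500 Ω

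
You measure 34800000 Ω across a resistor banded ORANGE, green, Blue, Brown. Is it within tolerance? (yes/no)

yes

Orange → 3 (first significant figure)
Green → 5 (second significant figure)
Blue → ×10^6 multiplier
Brown → ±1% tolerance
35 × 1000000 = 35000000 Ω
Allowed range: 34650000 Ω to 35350000 Ω.
34800000 Ω lies inside that range.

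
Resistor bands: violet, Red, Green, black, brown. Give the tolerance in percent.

The last band, brown, is the tolerance band.
Brown corresponds to ±1%.

±1%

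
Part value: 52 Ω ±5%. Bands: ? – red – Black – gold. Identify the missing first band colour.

52 Ω = 52 × 10^0.
The first band gives digit 5 of the significand, and 5 is green.

green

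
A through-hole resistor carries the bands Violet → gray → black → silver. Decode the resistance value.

78 Ω

Violet → 7 (first significant figure)
Grey → 8 (second significant figure)
Black → ×1 multiplier
78 × 1 = 78 Ω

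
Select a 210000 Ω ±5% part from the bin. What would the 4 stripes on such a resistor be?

210000 Ω = 21 × 10^4.
2 → red
1 → brown
Multiplier 10^4 → yellow.
±5% tolerance → gold.

red, brown, yellow, gold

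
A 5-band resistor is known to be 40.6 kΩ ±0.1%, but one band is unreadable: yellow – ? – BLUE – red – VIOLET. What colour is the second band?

40600 Ω = 406 × 10^2.
The second band gives digit 0 of the significand, and 0 is black.

black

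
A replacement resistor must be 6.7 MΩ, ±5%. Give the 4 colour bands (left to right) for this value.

blue, violet, green, gold

6700000 Ω = 67 × 10^5.
6 → blue
7 → violet
Multiplier 10^5 → green.
±5% tolerance → gold.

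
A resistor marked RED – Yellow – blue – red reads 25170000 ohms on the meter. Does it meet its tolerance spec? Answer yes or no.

no

Red → 2 (first significant figure)
Yellow → 4 (second significant figure)
Blue → ×10^6 multiplier
Red → ±2% tolerance
24 × 1000000 = 24000000 Ω
Allowed range: 23520000 Ω to 24480000 Ω.
25170000 ohms lies outside that range.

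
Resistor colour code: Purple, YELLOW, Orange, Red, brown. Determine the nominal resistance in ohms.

Violet → 7 (first significant figure)
Yellow → 4 (second significant figure)
Orange → 3 (third significant figure)
Red → ×10^2 multiplier
743 × 100 = 74300 Ω

74300 Ω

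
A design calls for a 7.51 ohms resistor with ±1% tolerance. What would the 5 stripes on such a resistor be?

7.51 Ω = 751 × 10^-2.
7 → violet
5 → green
1 → brown
Multiplier 10^-2 → silver.
±1% tolerance → brown.

violet, green, brown, silver, brown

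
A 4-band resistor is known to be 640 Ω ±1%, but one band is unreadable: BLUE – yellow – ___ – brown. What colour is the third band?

brown

640 Ω = 64 × 10^1.
The third band is the multiplier, 10^1, which is brown.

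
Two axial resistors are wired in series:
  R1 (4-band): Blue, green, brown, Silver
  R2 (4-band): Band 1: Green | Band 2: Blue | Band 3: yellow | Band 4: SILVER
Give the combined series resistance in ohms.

560650 Ω

R1: blue, green → 65; brown ×10 → 650 Ω.
R2: green, blue → 56; yellow ×10^4 → 560000 Ω.
Series: 650 + 560000 = 560650 Ω.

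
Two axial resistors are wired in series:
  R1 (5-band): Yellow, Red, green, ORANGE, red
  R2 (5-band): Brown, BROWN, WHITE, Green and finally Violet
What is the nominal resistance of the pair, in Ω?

12325000 Ω

R1: yellow, red, green → 425; orange ×10^3 → 425000 Ω.
R2: brown, brown, white → 119; green ×10^5 → 11900000 Ω.
Series: 425000 + 11900000 = 12325000 Ω.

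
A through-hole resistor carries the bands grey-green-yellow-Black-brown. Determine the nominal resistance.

854 Ω

Grey → 8 (first significant figure)
Green → 5 (second significant figure)
Yellow → 4 (third significant figure)
Black → ×1 multiplier
854 × 1 = 854 Ω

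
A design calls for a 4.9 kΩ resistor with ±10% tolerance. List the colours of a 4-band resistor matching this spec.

yellow, white, red, silver

4900 Ω = 49 × 10^2.
4 → yellow
9 → white
Multiplier 10^2 → red.
±10% tolerance → silver.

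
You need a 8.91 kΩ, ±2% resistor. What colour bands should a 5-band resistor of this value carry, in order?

grey, white, brown, brown, red

8910 Ω = 891 × 10^1.
8 → grey
9 → white
1 → brown
Multiplier 10^1 → brown.
±2% tolerance → red.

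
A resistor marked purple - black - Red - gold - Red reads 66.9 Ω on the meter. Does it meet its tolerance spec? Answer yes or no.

no

Violet → 7 (first significant figure)
Black → 0 (second significant figure)
Red → 2 (third significant figure)
Gold → ×0.1 multiplier
Red → ±2% tolerance
702 × 0.1 = 70.2 Ω
Allowed range: 68.796 Ω to 71.604 Ω.
66.9 Ω lies outside that range.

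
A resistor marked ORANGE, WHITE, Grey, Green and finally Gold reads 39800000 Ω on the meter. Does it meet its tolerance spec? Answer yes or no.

yes

Orange → 3 (first significant figure)
White → 9 (second significant figure)
Grey → 8 (third significant figure)
Green → ×10^5 multiplier
Gold → ±5% tolerance
398 × 100000 = 39800000 Ω
Allowed range: 37810000 Ω to 41790000 Ω.
39800000 Ω lies inside that range.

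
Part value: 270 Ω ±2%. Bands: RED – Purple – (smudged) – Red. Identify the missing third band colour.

brown

270 Ω = 27 × 10^1.
The third band is the multiplier, 10^1, which is brown.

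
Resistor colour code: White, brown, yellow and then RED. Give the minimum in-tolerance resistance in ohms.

White → 9 (first significant figure)
Brown → 1 (second significant figure)
Yellow → ×10^4 multiplier
Red → ±2% tolerance
91 × 10000 = 910000 Ω
Minimum = 910000 × (1 − 2/100) = 891800 Ω.

891800 Ω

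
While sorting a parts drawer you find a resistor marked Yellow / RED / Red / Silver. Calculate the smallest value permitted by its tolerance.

3780 Ω

Yellow → 4 (first significant figure)
Red → 2 (second significant figure)
Red → ×10^2 multiplier
Silver → ±10% tolerance
42 × 100 = 4200 Ω
Smallest = 4200 × (1 − 10/100) = 3780 Ω.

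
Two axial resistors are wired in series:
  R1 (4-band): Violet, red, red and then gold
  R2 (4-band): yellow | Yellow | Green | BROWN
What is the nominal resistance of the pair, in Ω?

R1: violet, red → 72; red ×10^2 → 7200 Ω.
R2: yellow, yellow → 44; green ×10^5 → 4400000 Ω.
Series: 7200 + 4400000 = 4407200 Ω.

4407200 Ω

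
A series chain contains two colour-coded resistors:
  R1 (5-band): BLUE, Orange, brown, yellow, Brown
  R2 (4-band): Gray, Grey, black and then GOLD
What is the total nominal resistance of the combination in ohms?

R1: blue, orange, brown → 631; yellow ×10^4 → 6310000 Ω.
R2: grey, grey → 88; black ×1 → 88 Ω.
Series: 6310000 + 88 = 6310088 Ω.

6310088 Ω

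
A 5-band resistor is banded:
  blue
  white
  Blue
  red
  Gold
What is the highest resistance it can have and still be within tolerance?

Blue → 6 (first significant figure)
White → 9 (second significant figure)
Blue → 6 (third significant figure)
Red → ×10^2 multiplier
Gold → ±5% tolerance
696 × 100 = 69600 Ω
Highest = 69600 × (1 + 5/100) = 73080 Ω.

73080 Ω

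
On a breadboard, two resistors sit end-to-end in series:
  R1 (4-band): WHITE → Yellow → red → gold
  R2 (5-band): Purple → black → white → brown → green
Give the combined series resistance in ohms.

R1: white, yellow → 94; red ×10^2 → 9400 Ω.
R2: violet, black, white → 709; brown ×10 → 7090 Ω.
Series: 9400 + 7090 = 16490 Ω.

16490 Ω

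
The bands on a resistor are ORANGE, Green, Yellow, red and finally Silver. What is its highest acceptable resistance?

Orange → 3 (first significant figure)
Green → 5 (second significant figure)
Yellow → 4 (third significant figure)
Red → ×10^2 multiplier
Silver → ±10% tolerance
354 × 100 = 35400 Ω
Highest = 35400 × (1 + 10/100) = 38940 Ω.

38940 Ω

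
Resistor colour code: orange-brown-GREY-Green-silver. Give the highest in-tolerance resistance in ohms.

34980000 Ω

Orange → 3 (first significant figure)
Brown → 1 (second significant figure)
Grey → 8 (third significant figure)
Green → ×10^5 multiplier
Silver → ±10% tolerance
318 × 100000 = 31800000 Ω
Highest = 31800000 × (1 + 10/100) = 34980000 Ω.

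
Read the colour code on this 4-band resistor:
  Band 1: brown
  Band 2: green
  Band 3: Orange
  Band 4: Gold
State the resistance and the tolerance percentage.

Brown → 1 (first significant figure)
Green → 5 (second significant figure)
Orange → ×10^3 multiplier
Gold → ±5% tolerance
15 × 1000 = 15000 Ω

15000 Ω ±5%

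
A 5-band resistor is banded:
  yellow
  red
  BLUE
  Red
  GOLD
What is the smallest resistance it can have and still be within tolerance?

Yellow → 4 (first significant figure)
Red → 2 (second significant figure)
Blue → 6 (third significant figure)
Red → ×10^2 multiplier
Gold → ±5% tolerance
426 × 100 = 42600 Ω
Smallest = 42600 × (1 − 5/100) = 40470 Ω.

40470 Ω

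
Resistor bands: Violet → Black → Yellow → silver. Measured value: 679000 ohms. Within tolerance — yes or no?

Violet → 7 (first significant figure)
Black → 0 (second significant figure)
Yellow → ×10^4 multiplier
Silver → ±10% tolerance
70 × 10000 = 700000 Ω
Allowed range: 630000 Ω to 770000 Ω.
679000 ohms lies inside that range.

yes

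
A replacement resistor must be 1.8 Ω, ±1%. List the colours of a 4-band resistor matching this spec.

1.8 Ω = 18 × 10^-1.
1 → brown
8 → grey
Multiplier 10^-1 → gold.
±1% tolerance → brown.

brown, grey, gold, brown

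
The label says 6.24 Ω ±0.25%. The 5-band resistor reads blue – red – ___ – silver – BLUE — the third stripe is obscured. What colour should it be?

yellow

6.24 Ω = 624 × 10^-2.
The third band gives digit 4 of the significand, and 4 is yellow.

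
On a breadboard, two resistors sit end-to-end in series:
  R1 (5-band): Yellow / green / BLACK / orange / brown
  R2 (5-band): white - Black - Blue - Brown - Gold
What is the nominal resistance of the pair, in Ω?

459060 Ω

R1: yellow, green, black → 450; orange ×10^3 → 450000 Ω.
R2: white, black, blue → 906; brown ×10 → 9060 Ω.
Series: 450000 + 9060 = 459060 Ω.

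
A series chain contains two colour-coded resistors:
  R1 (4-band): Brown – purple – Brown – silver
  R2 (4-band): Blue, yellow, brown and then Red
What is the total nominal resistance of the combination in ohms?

810 Ω

R1: brown, violet → 17; brown ×10 → 170 Ω.
R2: blue, yellow → 64; brown ×10 → 640 Ω.
Series: 170 + 640 = 810 Ω.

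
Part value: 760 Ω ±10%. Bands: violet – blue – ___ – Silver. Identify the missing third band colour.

760 Ω = 76 × 10^1.
The third band is the multiplier, 10^1, which is brown.

brown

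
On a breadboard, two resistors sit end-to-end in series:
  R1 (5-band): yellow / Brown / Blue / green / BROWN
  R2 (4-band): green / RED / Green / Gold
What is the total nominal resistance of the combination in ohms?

R1: yellow, brown, blue → 416; green ×10^5 → 41600000 Ω.
R2: green, red → 52; green ×10^5 → 5200000 Ω.
Series: 41600000 + 5200000 = 46800000 Ω.

46800000 Ω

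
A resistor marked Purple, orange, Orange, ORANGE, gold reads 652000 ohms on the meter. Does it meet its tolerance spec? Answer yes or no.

Violet → 7 (first significant figure)
Orange → 3 (second significant figure)
Orange → 3 (third significant figure)
Orange → ×10^3 multiplier
Gold → ±5% tolerance
733 × 1000 = 733000 Ω
Allowed range: 696350 Ω to 769650 Ω.
652000 ohms lies outside that range.

no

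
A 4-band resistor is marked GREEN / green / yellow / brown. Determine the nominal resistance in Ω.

550000 Ω

Green → 5 (first significant figure)
Green → 5 (second significant figure)
Yellow → ×10^4 multiplier
55 × 10000 = 550000 Ω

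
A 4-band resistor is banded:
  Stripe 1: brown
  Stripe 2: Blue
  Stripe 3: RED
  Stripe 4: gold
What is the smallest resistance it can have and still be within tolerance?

Brown → 1 (first significant figure)
Blue → 6 (second significant figure)
Red → ×10^2 multiplier
Gold → ±5% tolerance
16 × 100 = 1600 Ω
Smallest = 1600 × (1 − 5/100) = 1520 Ω.

1520 Ω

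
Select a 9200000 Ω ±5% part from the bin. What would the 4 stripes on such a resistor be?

9200000 Ω = 92 × 10^5.
9 → white
2 → red
Multiplier 10^5 → green.
±5% tolerance → gold.

white, red, green, gold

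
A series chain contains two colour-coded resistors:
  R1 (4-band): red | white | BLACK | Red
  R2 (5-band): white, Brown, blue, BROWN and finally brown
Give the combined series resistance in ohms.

9189 Ω

R1: red, white → 29; black ×1 → 29 Ω.
R2: white, brown, blue → 916; brown ×10 → 9160 Ω.
Series: 29 + 9160 = 9189 Ω.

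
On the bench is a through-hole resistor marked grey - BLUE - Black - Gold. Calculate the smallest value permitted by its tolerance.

Grey → 8 (first significant figure)
Blue → 6 (second significant figure)
Black → ×1 multiplier
Gold → ±5% tolerance
86 × 1 = 86 Ω
Smallest = 86 × (1 − 5/100) = 81.7 Ω.

81.7 Ω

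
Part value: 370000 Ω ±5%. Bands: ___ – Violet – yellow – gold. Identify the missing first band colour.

orange

370000 Ω = 37 × 10^4.
The first band gives digit 3 of the significand, and 3 is orange.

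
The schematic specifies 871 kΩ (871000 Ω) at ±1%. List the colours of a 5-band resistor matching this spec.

grey, violet, brown, orange, brown

871000 Ω = 871 × 10^3.
8 → grey
7 → violet
1 → brown
Multiplier 10^3 → orange.
±1% tolerance → brown.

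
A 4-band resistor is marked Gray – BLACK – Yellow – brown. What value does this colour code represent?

Grey → 8 (first significant figure)
Black → 0 (second significant figure)
Yellow → ×10^4 multiplier
80 × 10000 = 800000 Ω

800000 Ω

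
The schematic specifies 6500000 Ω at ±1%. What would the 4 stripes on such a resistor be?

6500000 Ω = 65 × 10^5.
6 → blue
5 → green
Multiplier 10^5 → green.
±1% tolerance → brown.

blue, green, green, brown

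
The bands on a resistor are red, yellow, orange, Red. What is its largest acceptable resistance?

24480 Ω

Red → 2 (first significant figure)
Yellow → 4 (second significant figure)
Orange → ×10^3 multiplier
Red → ±2% tolerance
24 × 1000 = 24000 Ω
Largest = 24000 × (1 + 2/100) = 24480 Ω.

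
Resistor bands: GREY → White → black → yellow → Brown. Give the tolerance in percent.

±1%

The last band, brown, is the tolerance band.
Brown corresponds to ±1%.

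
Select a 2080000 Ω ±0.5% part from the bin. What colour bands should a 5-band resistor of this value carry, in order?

red, black, grey, yellow, green

2080000 Ω = 208 × 10^4.
2 → red
0 → black
8 → grey
Multiplier 10^4 → yellow.
±0.5% tolerance → green.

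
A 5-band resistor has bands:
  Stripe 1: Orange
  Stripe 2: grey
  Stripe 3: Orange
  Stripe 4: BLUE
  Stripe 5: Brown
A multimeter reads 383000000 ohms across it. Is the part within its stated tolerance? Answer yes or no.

yes

Orange → 3 (first significant figure)
Grey → 8 (second significant figure)
Orange → 3 (third significant figure)
Blue → ×10^6 multiplier
Brown → ±1% tolerance
383 × 1000000 = 383000000 Ω
Allowed range: 379170000 Ω to 386830000 Ω.
383000000 ohms lies inside that range.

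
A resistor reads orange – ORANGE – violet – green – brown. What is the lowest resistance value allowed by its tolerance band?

33363000 Ω

Orange → 3 (first significant figure)
Orange → 3 (second significant figure)
Violet → 7 (third significant figure)
Green → ×10^5 multiplier
Brown → ±1% tolerance
337 × 100000 = 33700000 Ω
Lowest = 33700000 × (1 − 1/100) = 33363000 Ω.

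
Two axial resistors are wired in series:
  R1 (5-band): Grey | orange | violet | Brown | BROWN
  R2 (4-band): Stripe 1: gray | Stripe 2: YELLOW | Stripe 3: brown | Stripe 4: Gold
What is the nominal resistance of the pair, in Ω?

9210 Ω

R1: grey, orange, violet → 837; brown ×10 → 8370 Ω.
R2: grey, yellow → 84; brown ×10 → 840 Ω.
Series: 8370 + 840 = 9210 Ω.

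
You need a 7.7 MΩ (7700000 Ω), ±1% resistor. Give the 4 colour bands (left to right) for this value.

7700000 Ω = 77 × 10^5.
7 → violet
7 → violet
Multiplier 10^5 → green.
±1% tolerance → brown.

violet, violet, green, brown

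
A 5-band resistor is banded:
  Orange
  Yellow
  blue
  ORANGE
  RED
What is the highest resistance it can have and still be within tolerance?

Orange → 3 (first significant figure)
Yellow → 4 (second significant figure)
Blue → 6 (third significant figure)
Orange → ×10^3 multiplier
Red → ±2% tolerance
346 × 1000 = 346000 Ω
Highest = 346000 × (1 + 2/100) = 352920 Ω.

352920 Ω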